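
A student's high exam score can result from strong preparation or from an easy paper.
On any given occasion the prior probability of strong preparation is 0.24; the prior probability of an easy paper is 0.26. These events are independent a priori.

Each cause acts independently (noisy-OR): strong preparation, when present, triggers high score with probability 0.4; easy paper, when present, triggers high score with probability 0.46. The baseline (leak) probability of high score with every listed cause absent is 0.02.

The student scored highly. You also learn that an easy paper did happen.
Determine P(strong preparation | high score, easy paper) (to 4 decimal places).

P(strong preparation | high score, easy paper) ≈ 0.3140

Under noisy-OR, P(high score | causes) = 1 − (1−0.02)·∏(1−qᵢ) over the active causes.
P(high score | easy paper) = 0.4708*0.76 + 0.68248*0.24 = 0.357808 + 0.163795 = 0.521603
The strong preparation-present share is 0.68248*0.24 = 0.163795.
So P(strong preparation | high score, easy paper) = 0.163795/0.521603 ≈ 0.3140.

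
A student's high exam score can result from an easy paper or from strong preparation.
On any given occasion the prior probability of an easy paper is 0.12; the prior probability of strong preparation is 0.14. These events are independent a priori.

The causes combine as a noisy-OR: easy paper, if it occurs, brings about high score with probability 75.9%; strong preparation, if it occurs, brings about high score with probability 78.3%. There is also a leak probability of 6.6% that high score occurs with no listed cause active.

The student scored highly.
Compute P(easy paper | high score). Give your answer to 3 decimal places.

P(easy paper | high score) ≈ 0.393

Under noisy-OR, P(high score | causes) = 1 − (1−0.066)·∏(1−qᵢ) over the active causes.
Weight on easy paper=true, given the evidence: 0.079970 + 0.015979 = 0.095949
Normalizer over all consistent configurations: 0.066×0.88×0.86 + 0.797322×0.88×0.14 + 0.774906×0.12×0.86 + 0.951155×0.12×0.14 = 0.244128
P(easy paper | high score) = 0.095949/0.244128 ≈ 0.393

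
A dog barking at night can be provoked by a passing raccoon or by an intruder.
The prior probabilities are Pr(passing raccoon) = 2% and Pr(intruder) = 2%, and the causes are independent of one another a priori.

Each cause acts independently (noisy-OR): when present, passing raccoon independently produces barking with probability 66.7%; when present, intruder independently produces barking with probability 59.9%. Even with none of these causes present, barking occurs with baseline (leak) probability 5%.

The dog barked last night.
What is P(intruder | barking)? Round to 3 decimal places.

P(intruder | barking) ≈ 0.169

Under noisy-OR, P(barking | causes) = 1 − (1−0.05)·∏(1−qᵢ) over the active causes.
Sum P(barking|·) weighted by the priors over the 4 (passing raccoon, intruder) configurations:
  P(barking) = 0.05×0.98×0.98 + 0.61905×0.98×0.02 + 0.68365×0.02×0.98 + 0.873144×0.02×0.02
        = 0.048020 + 0.012133 + 0.013400 + 0.000349 = 0.073902
Keeping only the intruder-present terms gives 0.012482, so
  P(intruder | barking) = 0.012482 / 0.073902 ≈ 0.169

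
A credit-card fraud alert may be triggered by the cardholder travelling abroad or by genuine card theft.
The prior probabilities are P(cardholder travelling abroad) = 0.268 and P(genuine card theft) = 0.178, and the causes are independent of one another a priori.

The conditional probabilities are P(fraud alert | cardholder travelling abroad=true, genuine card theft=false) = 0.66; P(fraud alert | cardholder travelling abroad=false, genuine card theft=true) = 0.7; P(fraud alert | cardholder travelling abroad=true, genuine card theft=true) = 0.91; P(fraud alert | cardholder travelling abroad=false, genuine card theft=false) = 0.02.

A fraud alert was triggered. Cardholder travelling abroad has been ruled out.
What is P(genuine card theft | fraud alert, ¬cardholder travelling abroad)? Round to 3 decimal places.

P(fraud alert | ¬cardholder travelling abroad) = 0.02·0.822 + 0.7·0.178 = 0.016440 + 0.124600 = 0.141040
Restricting to configurations with genuine card theft present: 0.7·0.178 = 0.124600.
P(genuine card theft | fraud alert, ¬cardholder travelling abroad) = 0.124600 / 0.141040 ≈ 0.883

P(genuine card theft | fraud alert, ¬cardholder travelling abroad) ≈ 0.883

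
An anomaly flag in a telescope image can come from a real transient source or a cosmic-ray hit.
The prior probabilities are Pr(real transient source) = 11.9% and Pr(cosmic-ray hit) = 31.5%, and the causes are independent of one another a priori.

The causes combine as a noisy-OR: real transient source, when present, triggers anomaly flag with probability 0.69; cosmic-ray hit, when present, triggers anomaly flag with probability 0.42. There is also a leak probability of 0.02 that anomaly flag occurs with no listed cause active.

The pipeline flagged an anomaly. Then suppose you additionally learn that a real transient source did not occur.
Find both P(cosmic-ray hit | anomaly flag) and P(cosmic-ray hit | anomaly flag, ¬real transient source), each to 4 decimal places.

Under noisy-OR, P(anomaly flag | causes) = 1 − (1−0.02)·∏(1−qᵢ) over the active causes.
Weight on cosmic-ray hit=true, given the evidence: 0.119775 + 0.030880 = 0.150655
Normalizer over all consistent configurations: 0.02×0.881×0.685 + 0.4316×0.881×0.315 + 0.6962×0.119×0.685 + 0.823796×0.119×0.315 = 0.219476
Posterior = 0.150655 / 0.219476 ≈ 0.6864

With the extra evidence:
By total probability over both values of cosmic-ray hit:
  P(anomaly flag | ¬real transient source) = 0.02·0.685 + 0.4316·0.315
        = 0.013700 + 0.135954 = 0.149654
Keeping only the cosmic-ray hit-present terms gives 0.135954, so
  P(cosmic-ray hit | anomaly flag, ¬real transient source) = 0.135954 / 0.149654 ≈ 0.9085
Ruling out real transient source raises the posterior on cosmic-ray hit — the flip side of explaining away.

P(cosmic-ray hit | anomaly flag) ≈ 0.6864; P(cosmic-ray hit | anomaly flag, ¬real transient source) ≈ 0.9085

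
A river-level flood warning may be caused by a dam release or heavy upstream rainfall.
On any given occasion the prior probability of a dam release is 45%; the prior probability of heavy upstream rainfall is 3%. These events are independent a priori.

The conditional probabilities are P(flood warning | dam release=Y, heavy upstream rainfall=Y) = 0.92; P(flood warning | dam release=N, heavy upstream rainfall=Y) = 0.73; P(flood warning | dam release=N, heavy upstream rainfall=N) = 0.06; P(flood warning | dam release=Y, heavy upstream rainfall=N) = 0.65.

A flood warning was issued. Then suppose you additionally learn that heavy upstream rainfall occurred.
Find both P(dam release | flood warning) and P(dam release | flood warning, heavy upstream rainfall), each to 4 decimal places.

By total probability over the 4 (dam release, heavy upstream rainfall) configurations:
  P(flood warning) = 0.06*0.55*0.97 + 0.73*0.55*0.03 + 0.65*0.45*0.97 + 0.92*0.45*0.03
        = 0.032010 + 0.012045 + 0.283725 + 0.012420 = 0.340200
Keeping only the dam release-present terms gives 0.296145, so
  P(dam release | flood warning) = 0.296145 / 0.340200 ≈ 0.8705

Now condition on the additional information:
Numerator (weight on configurations with dam release): 0.92·0.45 = 0.414000
Denominator P(flood warning | heavy upstream rainfall): 0.73·0.55 + 0.92·0.45 = 0.815500
Posterior = 0.414000 / 0.815500 ≈ 0.5077
Conditioning on heavy upstream rainfall lowers the posterior on dam release: the classic explaining-away effect in a common-effect structure.

P(dam release | flood warning) ≈ 0.8705; P(dam release | flood warning, heavy upstream rainfall) ≈ 0.5077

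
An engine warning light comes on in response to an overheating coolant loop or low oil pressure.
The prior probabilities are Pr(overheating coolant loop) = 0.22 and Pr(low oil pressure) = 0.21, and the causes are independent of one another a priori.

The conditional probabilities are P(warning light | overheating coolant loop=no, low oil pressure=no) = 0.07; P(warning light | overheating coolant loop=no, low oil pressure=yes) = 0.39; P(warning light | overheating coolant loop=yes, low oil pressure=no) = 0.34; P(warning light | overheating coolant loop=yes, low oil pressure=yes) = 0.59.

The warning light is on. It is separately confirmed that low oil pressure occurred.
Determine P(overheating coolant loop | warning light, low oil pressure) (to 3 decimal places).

P(overheating coolant loop | warning light, low oil pressure) ≈ 0.299

Enumerate both values of overheating coolant loop and weight by the priors:
  P(warning light | low oil pressure) = 0.39·0.78 + 0.59·0.22
        = 0.304200 + 0.129800 = 0.434000
Keeping only the overheating coolant loop-present terms gives 0.129800, so
  P(overheating coolant loop | warning light, low oil pressure) = 0.129800 / 0.434000 ≈ 0.299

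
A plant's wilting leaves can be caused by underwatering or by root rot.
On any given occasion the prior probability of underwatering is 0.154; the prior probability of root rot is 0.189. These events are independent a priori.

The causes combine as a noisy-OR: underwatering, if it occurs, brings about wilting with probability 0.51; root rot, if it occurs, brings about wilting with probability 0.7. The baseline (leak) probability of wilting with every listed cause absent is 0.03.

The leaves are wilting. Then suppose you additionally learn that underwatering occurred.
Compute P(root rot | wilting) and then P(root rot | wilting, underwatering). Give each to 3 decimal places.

Under noisy-OR, P(wilting | causes) = 1 − (1−0.03)·∏(1−qᵢ) over the active causes.
P(wilting) = 0.03·0.846·0.811 + 0.709·0.846·0.189 + 0.5247·0.154·0.811 + 0.85741·0.154·0.189 = 0.020583 + 0.113365 + 0.065532 + 0.024956 = 0.224436
Of this, 0.138321 comes from 0.113365 + 0.024956 (the root rot=true cases).
P(root rot | wilting) = 0.138321 / 0.224436 ≈ 0.616

Now also conditioning on underwatering=true:
P(wilting | underwatering) = 0.5247*0.811 + 0.85741*0.189 = 0.425532 + 0.162050 = 0.587582
Of this, 0.162050 comes from 0.85741*0.189 (the root rot=true cases).
P(root rot | wilting, underwatering) = 0.162050 / 0.587582 ≈ 0.276
The drop from 0.616 to 0.276 is the explaining-away (discounting) effect.

P(root rot | wilting) ≈ 0.616; P(root rot | wilting, underwatering) ≈ 0.276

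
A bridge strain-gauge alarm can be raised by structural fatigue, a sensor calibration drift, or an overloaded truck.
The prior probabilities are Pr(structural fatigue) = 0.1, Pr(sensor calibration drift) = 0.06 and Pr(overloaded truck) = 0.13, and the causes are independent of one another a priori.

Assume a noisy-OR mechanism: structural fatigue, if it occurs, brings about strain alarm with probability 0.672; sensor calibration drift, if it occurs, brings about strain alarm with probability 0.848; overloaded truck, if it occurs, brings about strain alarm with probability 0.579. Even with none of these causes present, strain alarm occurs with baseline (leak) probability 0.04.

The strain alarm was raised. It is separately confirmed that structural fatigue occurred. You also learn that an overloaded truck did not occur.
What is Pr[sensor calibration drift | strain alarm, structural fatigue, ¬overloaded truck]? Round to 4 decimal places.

Under noisy-OR, P(strain alarm | causes) = 1 − (1−0.04)·∏(1−qᵢ) over the active causes.
Enumerate both values of sensor calibration drift and weight by the priors:
  P(strain alarm | structural fatigue, ¬overloaded truck) = 0.68512*0.94 + 0.952138*0.06
        = 0.644013 + 0.057128 = 0.701141
Keeping only the sensor calibration drift-present terms gives 0.057128, so
  P(sensor calibration drift | strain alarm, structural fatigue, ¬overloaded truck) = 0.057128 / 0.701141 ≈ 0.0815

Pr[sensor calibration drift | strain alarm, structural fatigue, ¬overloaded truck] ≈ 0.0815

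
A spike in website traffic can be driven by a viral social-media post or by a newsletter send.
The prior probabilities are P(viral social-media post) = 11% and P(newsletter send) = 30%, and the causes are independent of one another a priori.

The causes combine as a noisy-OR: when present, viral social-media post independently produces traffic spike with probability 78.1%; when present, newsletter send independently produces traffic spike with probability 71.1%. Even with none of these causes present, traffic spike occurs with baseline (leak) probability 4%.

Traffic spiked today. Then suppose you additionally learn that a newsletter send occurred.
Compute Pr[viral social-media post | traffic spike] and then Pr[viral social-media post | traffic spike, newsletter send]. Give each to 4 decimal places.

Under noisy-OR, P(traffic spike | causes) = 1 − (1−0.04)·∏(1−qᵢ) over the active causes.
P(traffic spike) = 0.04*0.89*0.7 + 0.72256*0.89*0.3 + 0.78976*0.11*0.7 + 0.939241*0.11*0.3 = 0.024920 + 0.192924 + 0.060812 + 0.030995 = 0.309651
Restricting to configurations with viral social-media post present: 0.060812 + 0.030995 = 0.091807.
P(viral social-media post | traffic spike) = 0.091807 / 0.309651 ≈ 0.2965

Now also conditioning on newsletter send=true:
Sum P(traffic spike|·) weighted by the priors over both values of viral social-media post:
  P(traffic spike | newsletter send) = 0.72256*0.89 + 0.939241*0.11
        = 0.643078 + 0.103317 = 0.746395
Configurations with viral social-media post contribute 0.103317, so
  P(viral social-media post | traffic spike, newsletter send) = 0.103317 / 0.746395 ≈ 0.1384
This is intercausal reasoning (explaining away): once newsletter send accounts for the traffic spike, viral social-media post becomes less likely.

Pr[viral social-media post | traffic spike] ≈ 0.2965; Pr[viral social-media post | traffic spike, newsletter send] ≈ 0.1384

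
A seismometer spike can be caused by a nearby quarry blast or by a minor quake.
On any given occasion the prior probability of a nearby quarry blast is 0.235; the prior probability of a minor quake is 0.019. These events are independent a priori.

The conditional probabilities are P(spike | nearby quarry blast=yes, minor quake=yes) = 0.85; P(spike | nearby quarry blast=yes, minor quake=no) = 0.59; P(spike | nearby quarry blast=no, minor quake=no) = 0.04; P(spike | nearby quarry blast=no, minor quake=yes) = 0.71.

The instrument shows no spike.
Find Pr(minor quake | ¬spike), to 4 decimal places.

By total probability over the 4 (nearby quarry blast, minor quake) configurations:
  P(¬spike) = 0.96·0.765·0.981 + 0.29·0.765·0.019 + 0.41·0.235·0.981 + 0.15·0.235·0.019
        = 0.720446 + 0.004215 + 0.094519 + 0.000670 = 0.819850
Keeping only the minor quake-present terms gives 0.004885, so
  P(minor quake | ¬spike) = 0.004885 / 0.819850 ≈ 0.0060

Pr(minor quake | ¬spike) ≈ 0.0060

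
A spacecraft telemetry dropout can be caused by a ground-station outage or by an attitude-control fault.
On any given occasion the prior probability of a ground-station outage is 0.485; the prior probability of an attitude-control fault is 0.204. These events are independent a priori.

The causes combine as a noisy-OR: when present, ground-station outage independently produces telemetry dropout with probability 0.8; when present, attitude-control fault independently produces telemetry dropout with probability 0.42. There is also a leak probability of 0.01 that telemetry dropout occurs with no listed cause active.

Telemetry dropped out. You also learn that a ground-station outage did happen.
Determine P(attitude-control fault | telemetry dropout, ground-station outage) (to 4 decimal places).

Under noisy-OR, P(telemetry dropout | causes) = 1 − (1−0.01)·∏(1−qᵢ) over the active causes.
P(telemetry dropout | ground-station outage) = 0.802×0.796 + 0.88516×0.204 = 0.638392 + 0.180573 = 0.818965
Restricting to configurations with attitude-control fault present: 0.88516×0.204 = 0.180573.
So P(attitude-control fault | telemetry dropout, ground-station outage) = 0.180573/0.818965 ≈ 0.2205.

P(attitude-control fault | telemetry dropout, ground-station outage) ≈ 0.2205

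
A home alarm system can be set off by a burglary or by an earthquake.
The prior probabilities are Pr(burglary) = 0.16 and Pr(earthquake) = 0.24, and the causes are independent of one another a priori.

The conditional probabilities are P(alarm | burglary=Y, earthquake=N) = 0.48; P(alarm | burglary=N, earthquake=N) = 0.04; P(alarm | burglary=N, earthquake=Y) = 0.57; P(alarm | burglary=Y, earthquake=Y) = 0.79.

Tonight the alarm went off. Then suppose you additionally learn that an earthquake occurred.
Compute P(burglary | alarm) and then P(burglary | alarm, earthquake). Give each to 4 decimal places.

P(burglary | alarm) ≈ 0.3871; P(burglary | alarm, earthquake) ≈ 0.2089

Weight on burglary=true, given the evidence: 0.058368 + 0.030336 = 0.088704
The normalizing constant is 0.04·0.84·0.76 + 0.57·0.84·0.24 + 0.48·0.16·0.76 + 0.79·0.16·0.24 = 0.229152
P(burglary | alarm) = 0.088704/0.229152 ≈ 0.3871

With the extra evidence:
P(alarm | earthquake) = 0.57·0.84 + 0.79·0.16 = 0.478800 + 0.126400 = 0.605200
The burglary-present share is 0.79·0.16 = 0.126400.
So P(burglary | alarm, earthquake) = 0.126400/0.605200 ≈ 0.2089.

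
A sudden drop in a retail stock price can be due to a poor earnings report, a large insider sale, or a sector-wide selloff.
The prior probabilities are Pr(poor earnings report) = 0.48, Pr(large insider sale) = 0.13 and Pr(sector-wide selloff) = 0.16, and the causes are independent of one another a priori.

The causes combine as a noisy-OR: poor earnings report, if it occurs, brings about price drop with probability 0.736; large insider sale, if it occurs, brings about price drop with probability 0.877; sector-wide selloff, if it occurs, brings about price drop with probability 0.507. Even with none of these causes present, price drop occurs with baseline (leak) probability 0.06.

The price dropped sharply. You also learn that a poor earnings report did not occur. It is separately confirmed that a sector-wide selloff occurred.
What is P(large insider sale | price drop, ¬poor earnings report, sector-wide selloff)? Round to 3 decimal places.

P(large insider sale | price drop, ¬poor earnings report, sector-wide selloff) ≈ 0.208

Under noisy-OR, P(price drop | causes) = 1 − (1−0.06)·∏(1−qᵢ) over the active causes.
P(price drop | ¬poor earnings report, sector-wide selloff) = 0.53658*0.87 + 0.942999*0.13 = 0.466825 + 0.122590 = 0.589415
Restricting to configurations with large insider sale present: 0.942999*0.13 = 0.122590.
So P(large insider sale | price drop, ¬poor earnings report, sector-wide selloff) = 0.122590/0.589415 ≈ 0.208.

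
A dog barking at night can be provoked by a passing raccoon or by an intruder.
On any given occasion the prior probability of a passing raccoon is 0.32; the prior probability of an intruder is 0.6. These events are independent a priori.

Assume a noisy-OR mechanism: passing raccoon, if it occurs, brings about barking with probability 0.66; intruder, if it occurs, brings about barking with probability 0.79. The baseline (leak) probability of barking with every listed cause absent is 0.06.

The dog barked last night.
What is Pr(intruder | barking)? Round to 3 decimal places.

Under noisy-OR, P(barking | causes) = 1 − (1−0.06)·∏(1−qᵢ) over the active causes.
For the numerator, keep only intruder=true terms: 0.327461 + 0.179114 = 0.506575
The normalizing constant is 0.06×0.68×0.4 + 0.8026×0.68×0.6 + 0.6804×0.32×0.4 + 0.932884×0.32×0.6 = 0.609986
Posterior = 0.506575 / 0.609986 ≈ 0.830

Pr(intruder | barking) ≈ 0.830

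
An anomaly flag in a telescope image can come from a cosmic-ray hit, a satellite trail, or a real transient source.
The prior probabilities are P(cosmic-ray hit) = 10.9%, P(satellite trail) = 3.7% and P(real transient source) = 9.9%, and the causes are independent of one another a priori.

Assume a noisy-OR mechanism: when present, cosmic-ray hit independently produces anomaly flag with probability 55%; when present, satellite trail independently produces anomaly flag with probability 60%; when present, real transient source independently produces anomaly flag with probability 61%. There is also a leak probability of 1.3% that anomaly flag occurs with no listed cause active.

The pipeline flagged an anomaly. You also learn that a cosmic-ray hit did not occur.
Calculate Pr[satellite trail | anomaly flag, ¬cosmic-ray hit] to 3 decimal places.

Pr[satellite trail | anomaly flag, ¬cosmic-ray hit] ≈ 0.250

Under noisy-OR, P(anomaly flag | causes) = 1 − (1−0.013)·∏(1−qᵢ) over the active causes.
For the numerator, keep only satellite trail=true terms: 0.020176 + 0.003099 = 0.023275
The normalizing constant is 0.013*0.963*0.901 + 0.61507*0.963*0.099 + 0.6052*0.037*0.901 + 0.846028*0.037*0.099 = 0.093194
Posterior = 0.023275 / 0.093194 ≈ 0.250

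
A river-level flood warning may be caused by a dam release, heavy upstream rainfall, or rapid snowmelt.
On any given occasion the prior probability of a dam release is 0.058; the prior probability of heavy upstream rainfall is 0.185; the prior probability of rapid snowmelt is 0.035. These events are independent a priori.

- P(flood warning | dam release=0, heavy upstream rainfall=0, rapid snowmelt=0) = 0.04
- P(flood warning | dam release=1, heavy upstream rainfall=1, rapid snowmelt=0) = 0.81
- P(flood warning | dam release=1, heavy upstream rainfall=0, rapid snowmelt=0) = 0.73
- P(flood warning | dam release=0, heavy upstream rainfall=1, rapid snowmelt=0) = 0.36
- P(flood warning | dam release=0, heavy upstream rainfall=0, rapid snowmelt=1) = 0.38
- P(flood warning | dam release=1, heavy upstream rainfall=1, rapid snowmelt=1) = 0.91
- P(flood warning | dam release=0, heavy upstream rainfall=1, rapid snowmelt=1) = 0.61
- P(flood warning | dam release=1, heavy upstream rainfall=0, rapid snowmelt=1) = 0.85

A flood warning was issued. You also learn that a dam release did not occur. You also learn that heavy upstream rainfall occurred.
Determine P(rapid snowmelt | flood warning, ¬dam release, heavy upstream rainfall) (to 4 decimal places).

P(rapid snowmelt | flood warning, ¬dam release, heavy upstream rainfall) ≈ 0.0579

Sum P(flood warning|·) weighted by the priors over both values of rapid snowmelt:
  P(flood warning | ¬dam release, heavy upstream rainfall) = 0.36×0.965 + 0.61×0.035
        = 0.347400 + 0.021350 = 0.368750
Keeping only the rapid snowmelt-present terms gives 0.021350, so
  P(rapid snowmelt | flood warning, ¬dam release, heavy upstream rainfall) = 0.021350 / 0.368750 ≈ 0.0579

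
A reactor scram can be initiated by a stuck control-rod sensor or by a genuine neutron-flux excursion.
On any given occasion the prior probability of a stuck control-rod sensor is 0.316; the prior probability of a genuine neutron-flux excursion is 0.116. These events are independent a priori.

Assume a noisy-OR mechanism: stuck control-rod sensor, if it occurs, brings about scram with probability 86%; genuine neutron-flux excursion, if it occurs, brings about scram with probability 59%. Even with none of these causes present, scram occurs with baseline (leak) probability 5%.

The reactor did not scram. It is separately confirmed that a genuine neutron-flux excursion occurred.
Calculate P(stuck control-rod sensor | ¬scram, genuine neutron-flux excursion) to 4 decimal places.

Under noisy-OR, P(scram | causes) = 1 − (1−0.05)·∏(1−qᵢ) over the active causes.
Enumerate both values of stuck control-rod sensor and weight by the priors:
  P(¬scram | genuine neutron-flux excursion) = 0.3895*0.684 + 0.05453*0.316
        = 0.266418 + 0.017231 = 0.283649
Keeping only the stuck control-rod sensor-present terms gives 0.017231, so
  P(stuck control-rod sensor | ¬scram, genuine neutron-flux excursion) = 0.017231 / 0.283649 ≈ 0.0607

P(stuck control-rod sensor | ¬scram, genuine neutron-flux excursion) ≈ 0.0607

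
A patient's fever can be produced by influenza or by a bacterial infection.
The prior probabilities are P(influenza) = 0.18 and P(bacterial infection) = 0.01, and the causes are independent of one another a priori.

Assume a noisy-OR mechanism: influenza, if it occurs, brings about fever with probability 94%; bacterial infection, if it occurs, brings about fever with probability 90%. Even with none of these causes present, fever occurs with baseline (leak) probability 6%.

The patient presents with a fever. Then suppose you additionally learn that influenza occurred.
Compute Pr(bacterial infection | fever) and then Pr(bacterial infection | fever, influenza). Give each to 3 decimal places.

Pr(bacterial infection | fever) ≈ 0.041; Pr(bacterial infection | fever, influenza) ≈ 0.011

Under noisy-OR, P(fever | causes) = 1 − (1−0.06)·∏(1−qᵢ) over the active causes.
Enumerate the 4 (influenza, bacterial infection) configurations and weight by the priors:
  P(fever) = 0.06×0.82×0.99 + 0.906×0.82×0.01 + 0.9436×0.18×0.99 + 0.99436×0.18×0.01
        = 0.048708 + 0.007429 + 0.168150 + 0.001790 = 0.226077
Configurations with bacterial infection contribute 0.009219, so
  P(bacterial infection | fever) = 0.009219 / 0.226077 ≈ 0.041

Now also conditioning on influenza=true:
Sum P(fever|·) weighted by the priors over both values of bacterial infection:
  P(fever | influenza) = 0.9436×0.99 + 0.99436×0.01
        = 0.934164 + 0.009944 = 0.944108
Keeping only the bacterial infection-present terms gives 0.009944, so
  P(bacterial infection | fever, influenza) = 0.009944 / 0.944108 ≈ 0.011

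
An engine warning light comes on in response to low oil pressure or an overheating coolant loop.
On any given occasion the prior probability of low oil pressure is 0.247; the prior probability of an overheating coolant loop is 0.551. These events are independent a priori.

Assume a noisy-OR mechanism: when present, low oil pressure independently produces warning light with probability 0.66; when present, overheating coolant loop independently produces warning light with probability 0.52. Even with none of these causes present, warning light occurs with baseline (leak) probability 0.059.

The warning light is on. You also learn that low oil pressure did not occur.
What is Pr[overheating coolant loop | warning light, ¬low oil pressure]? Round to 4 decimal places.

Pr[overheating coolant loop | warning light, ¬low oil pressure] ≈ 0.9194

Under noisy-OR, P(warning light | causes) = 1 − (1−0.059)·∏(1−qᵢ) over the active causes.
Sum P(warning light|·) weighted by the priors over both values of overheating coolant loop:
  P(warning light | ¬low oil pressure) = 0.059×0.449 + 0.54832×0.551
        = 0.026491 + 0.302124 = 0.328615
The terms with overheating coolant loop present sum to 0.302124, so
  P(overheating coolant loop | warning light, ¬low oil pressure) = 0.302124 / 0.328615 ≈ 0.9194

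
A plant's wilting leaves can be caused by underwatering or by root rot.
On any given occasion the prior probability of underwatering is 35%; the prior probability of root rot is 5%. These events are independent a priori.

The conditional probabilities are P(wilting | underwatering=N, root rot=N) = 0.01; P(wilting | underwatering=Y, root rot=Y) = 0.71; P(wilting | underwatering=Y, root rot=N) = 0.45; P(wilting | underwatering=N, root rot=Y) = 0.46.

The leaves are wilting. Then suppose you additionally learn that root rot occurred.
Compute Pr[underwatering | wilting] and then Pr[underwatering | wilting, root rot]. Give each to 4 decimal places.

Pr[underwatering | wilting] ≈ 0.8847; Pr[underwatering | wilting, root rot] ≈ 0.4539

Numerator (weight on configurations with underwatering): 0.149625 + 0.012425 = 0.162050
Denominator P(wilting): 0.01*0.65*0.95 + 0.46*0.65*0.05 + 0.45*0.35*0.95 + 0.71*0.35*0.05 = 0.183175
P(underwatering | wilting) = 0.162050/0.183175 ≈ 0.8847

Now also conditioning on root rot=true:
Numerator (weight on configurations with underwatering): 0.71*0.35 = 0.248500
The normalizing constant is 0.46*0.65 + 0.71*0.35 = 0.547500
Posterior = 0.248500 / 0.547500 ≈ 0.4539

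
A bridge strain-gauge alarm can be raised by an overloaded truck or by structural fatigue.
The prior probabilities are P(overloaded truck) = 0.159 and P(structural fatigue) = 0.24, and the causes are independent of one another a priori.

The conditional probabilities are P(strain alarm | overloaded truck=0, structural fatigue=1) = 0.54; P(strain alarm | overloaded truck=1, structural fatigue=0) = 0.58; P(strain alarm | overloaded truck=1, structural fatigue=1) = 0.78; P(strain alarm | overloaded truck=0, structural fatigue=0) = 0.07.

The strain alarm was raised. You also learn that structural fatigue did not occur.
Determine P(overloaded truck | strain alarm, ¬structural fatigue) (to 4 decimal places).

P(overloaded truck | strain alarm, ¬structural fatigue) ≈ 0.6104

For the numerator, keep only overloaded truck=true terms: 0.58×0.159 = 0.092220
Normalizer over all consistent configurations: 0.07×0.841 + 0.58×0.159 = 0.151090
P(overloaded truck | strain alarm, ¬structural fatigue) = 0.092220/0.151090 ≈ 0.6104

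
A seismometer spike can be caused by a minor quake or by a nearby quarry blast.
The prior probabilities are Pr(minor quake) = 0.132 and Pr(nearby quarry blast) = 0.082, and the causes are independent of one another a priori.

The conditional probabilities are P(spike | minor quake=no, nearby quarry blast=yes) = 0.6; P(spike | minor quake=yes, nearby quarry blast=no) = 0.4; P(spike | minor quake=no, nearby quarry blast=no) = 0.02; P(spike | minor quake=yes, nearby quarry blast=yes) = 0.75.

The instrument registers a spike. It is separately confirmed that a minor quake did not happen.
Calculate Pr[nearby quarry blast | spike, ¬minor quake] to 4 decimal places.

Pr[nearby quarry blast | spike, ¬minor quake] ≈ 0.7282

Sum P(spike|·) weighted by the priors over both values of nearby quarry blast:
  P(spike | ¬minor quake) = 0.02*0.918 + 0.6*0.082
        = 0.018360 + 0.049200 = 0.067560
Configurations with nearby quarry blast contribute 0.049200, so
  P(nearby quarry blast | spike, ¬minor quake) = 0.049200 / 0.067560 ≈ 0.7282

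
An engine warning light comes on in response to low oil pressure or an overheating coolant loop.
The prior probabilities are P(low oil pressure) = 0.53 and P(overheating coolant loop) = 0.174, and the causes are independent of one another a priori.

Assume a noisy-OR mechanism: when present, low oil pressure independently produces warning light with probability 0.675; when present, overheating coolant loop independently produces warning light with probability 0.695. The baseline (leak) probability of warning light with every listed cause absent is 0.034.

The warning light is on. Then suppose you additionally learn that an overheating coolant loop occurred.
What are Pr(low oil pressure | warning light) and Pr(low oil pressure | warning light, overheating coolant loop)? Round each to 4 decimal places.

Under noisy-OR, P(warning light | causes) = 1 − (1−0.034)·∏(1−qᵢ) over the active causes.
P(warning light) = 0.034*0.47*0.826 + 0.70537*0.47*0.174 + 0.68605*0.53*0.826 + 0.904245*0.53*0.174 = 0.013199 + 0.057685 + 0.300339 + 0.083389 = 0.454612
Restricting to configurations with low oil pressure present: 0.300339 + 0.083389 = 0.383728.
Hence the posterior is 0.383728/0.454612 ≈ 0.8441.

Now also conditioning on overheating coolant loop=true:
Sum P(warning light|·) weighted by the priors over both values of low oil pressure:
  P(warning light | overheating coolant loop) = 0.70537×0.47 + 0.904245×0.53
        = 0.331524 + 0.479250 = 0.810774
The terms with low oil pressure present sum to 0.479250, so
  P(low oil pressure | warning light, overheating coolant loop) = 0.479250 / 0.810774 ≈ 0.5911

Pr(low oil pressure | warning light) ≈ 0.8441; Pr(low oil pressure | warning light, overheating coolant loop) ≈ 0.5911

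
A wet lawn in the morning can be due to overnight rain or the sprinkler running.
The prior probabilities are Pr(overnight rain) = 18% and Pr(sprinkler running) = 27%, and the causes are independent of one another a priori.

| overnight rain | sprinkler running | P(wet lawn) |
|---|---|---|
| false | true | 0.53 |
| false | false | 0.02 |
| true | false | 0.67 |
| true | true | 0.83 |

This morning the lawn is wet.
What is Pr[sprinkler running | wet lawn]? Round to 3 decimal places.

Weight on sprinkler running=true, given the evidence: 0.117342 + 0.040338 = 0.157680
Denominator P(wet lawn): 0.02*0.82*0.73 + 0.53*0.82*0.27 + 0.67*0.18*0.73 + 0.83*0.18*0.27 = 0.257690
P(sprinkler running | wet lawn) = 0.157680/0.257690 ≈ 0.612

Pr[sprinkler running | wet lawn] ≈ 0.612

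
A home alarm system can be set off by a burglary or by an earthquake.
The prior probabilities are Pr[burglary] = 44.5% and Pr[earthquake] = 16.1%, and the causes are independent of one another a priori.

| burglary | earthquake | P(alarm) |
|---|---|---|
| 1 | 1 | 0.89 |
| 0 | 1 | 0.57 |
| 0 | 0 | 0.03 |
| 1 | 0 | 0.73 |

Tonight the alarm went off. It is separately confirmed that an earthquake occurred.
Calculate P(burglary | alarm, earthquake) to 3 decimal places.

By total probability over both values of burglary:
  P(alarm | earthquake) = 0.57×0.555 + 0.89×0.445
        = 0.316350 + 0.396050 = 0.712400
Keeping only the burglary-present terms gives 0.396050, so
  P(burglary | alarm, earthquake) = 0.396050 / 0.712400 ≈ 0.556

P(burglary | alarm, earthquake) ≈ 0.556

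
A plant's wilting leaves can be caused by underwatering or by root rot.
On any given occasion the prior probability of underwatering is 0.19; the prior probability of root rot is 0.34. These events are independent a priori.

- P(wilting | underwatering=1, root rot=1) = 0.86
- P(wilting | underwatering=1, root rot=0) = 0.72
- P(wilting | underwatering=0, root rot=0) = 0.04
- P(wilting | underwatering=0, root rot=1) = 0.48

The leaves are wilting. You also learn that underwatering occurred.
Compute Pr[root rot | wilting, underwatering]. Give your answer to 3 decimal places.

Weight on root rot=true, given the evidence: 0.86·0.34 = 0.292400
The normalizing constant is 0.72·0.66 + 0.86·0.34 = 0.767600
Posterior = 0.292400 / 0.767600 ≈ 0.381

Pr[root rot | wilting, underwatering] ≈ 0.381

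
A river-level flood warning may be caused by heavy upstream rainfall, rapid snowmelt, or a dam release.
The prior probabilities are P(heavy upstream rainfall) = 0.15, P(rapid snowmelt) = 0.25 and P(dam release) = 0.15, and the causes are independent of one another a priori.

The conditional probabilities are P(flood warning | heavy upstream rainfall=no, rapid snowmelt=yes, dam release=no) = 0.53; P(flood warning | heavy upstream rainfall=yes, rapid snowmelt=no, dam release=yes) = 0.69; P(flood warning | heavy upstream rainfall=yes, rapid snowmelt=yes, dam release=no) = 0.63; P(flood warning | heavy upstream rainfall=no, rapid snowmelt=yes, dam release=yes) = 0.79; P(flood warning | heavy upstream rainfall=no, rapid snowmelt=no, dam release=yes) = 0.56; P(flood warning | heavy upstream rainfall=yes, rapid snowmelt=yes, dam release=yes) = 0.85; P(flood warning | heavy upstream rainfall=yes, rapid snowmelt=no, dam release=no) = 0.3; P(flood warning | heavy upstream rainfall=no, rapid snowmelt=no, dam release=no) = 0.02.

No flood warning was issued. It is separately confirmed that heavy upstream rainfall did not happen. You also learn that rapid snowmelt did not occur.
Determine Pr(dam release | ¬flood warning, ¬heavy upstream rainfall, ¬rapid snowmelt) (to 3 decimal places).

For the numerator, keep only dam release=true terms: 0.44×0.15 = 0.066000
The normalizing constant is 0.98×0.85 + 0.44×0.15 = 0.899000
Posterior = 0.066000 / 0.899000 ≈ 0.073

Pr(dam release | ¬flood warning, ¬heavy upstream rainfall, ¬rapid snowmelt) ≈ 0.073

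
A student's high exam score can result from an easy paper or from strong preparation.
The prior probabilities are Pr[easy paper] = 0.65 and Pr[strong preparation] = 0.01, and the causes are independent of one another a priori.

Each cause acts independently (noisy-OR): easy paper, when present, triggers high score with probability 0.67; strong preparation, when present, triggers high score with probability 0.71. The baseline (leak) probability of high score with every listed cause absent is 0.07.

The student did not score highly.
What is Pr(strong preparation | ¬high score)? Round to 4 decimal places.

Pr(strong preparation | ¬high score) ≈ 0.0029

Under noisy-OR, P(high score | causes) = 1 − (1−0.07)·∏(1−qᵢ) over the active causes.
Numerator (weight on configurations with strong preparation): 0.000944 + 0.000579 = 0.001523
Normalizer over all consistent configurations: 0.93·0.35·0.99 + 0.2697·0.35·0.01 + 0.3069·0.65·0.99 + 0.089001·0.65·0.01 = 0.521258
P(strong preparation | ¬high score) = 0.001523/0.521258 ≈ 0.0029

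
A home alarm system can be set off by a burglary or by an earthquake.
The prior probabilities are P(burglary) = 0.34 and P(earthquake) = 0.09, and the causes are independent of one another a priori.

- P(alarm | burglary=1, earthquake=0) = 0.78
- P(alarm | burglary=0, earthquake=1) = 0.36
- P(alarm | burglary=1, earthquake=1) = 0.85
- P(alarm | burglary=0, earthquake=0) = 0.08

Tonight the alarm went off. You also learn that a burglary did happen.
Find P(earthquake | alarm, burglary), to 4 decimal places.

P(alarm | burglary) = 0.78·0.91 + 0.85·0.09 = 0.709800 + 0.076500 = 0.786300
Of this, 0.076500 comes from 0.85·0.09 (the earthquake=true cases).
So P(earthquake | alarm, burglary) = 0.076500/0.786300 ≈ 0.0973.

P(earthquake | alarm, burglary) ≈ 0.0973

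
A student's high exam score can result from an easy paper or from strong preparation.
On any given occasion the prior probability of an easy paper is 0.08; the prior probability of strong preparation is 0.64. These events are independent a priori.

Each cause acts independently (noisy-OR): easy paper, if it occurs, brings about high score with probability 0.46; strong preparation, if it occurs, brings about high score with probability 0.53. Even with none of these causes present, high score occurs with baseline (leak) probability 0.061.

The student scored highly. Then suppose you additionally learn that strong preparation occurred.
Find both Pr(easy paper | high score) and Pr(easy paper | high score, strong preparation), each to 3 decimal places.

Under noisy-OR, P(high score | causes) = 1 − (1−0.061)·∏(1−qᵢ) over the active causes.
Sum P(high score|·) weighted by the priors over the 4 (easy paper, strong preparation) configurations:
  P(high score) = 0.061×0.92×0.36 + 0.55867×0.92×0.64 + 0.49294×0.08×0.36 + 0.761682×0.08×0.64
        = 0.020203 + 0.328945 + 0.014197 + 0.038998 = 0.402343
The terms with easy paper present sum to 0.053195, so
  P(easy paper | high score) = 0.053195 / 0.402343 ≈ 0.132

With the extra evidence:
Numerator (weight on configurations with easy paper): 0.761682×0.08 = 0.060935
Denominator P(high score | strong preparation): 0.55867×0.92 + 0.761682×0.08 = 0.574911
Posterior = 0.060935 / 0.574911 ≈ 0.106
The drop from 0.132 to 0.106 is the explaining-away (discounting) effect.

Pr(easy paper | high score) ≈ 0.132; Pr(easy paper | high score, strong preparation) ≈ 0.106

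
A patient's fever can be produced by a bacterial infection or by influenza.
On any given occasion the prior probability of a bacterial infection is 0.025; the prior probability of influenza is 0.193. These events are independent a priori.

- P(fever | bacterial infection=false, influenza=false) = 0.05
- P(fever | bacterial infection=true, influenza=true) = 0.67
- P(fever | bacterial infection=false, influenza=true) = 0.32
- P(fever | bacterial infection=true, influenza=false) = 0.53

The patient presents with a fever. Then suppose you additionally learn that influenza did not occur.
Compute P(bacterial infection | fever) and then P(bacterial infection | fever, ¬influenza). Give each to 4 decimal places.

Weight on bacterial infection=true, given the evidence: 0.010693 + 0.003233 = 0.013926
The normalizing constant is 0.05·0.975·0.807 + 0.32·0.975·0.193 + 0.53·0.025·0.807 + 0.67·0.025·0.193 = 0.113483
Posterior = 0.013926 / 0.113483 ≈ 0.1227

Now also conditioning on influenza≠true:
P(fever | ¬influenza) = 0.05·0.975 + 0.53·0.025 = 0.048750 + 0.013250 = 0.062000
Of this, 0.013250 comes from 0.53·0.025 (the bacterial infection=true cases).
So P(bacterial infection | fever, ¬influenza) = 0.013250/0.062000 ≈ 0.2137.
Ruling out influenza raises the posterior on bacterial infection — the flip side of explaining away.

P(bacterial infection | fever) ≈ 0.1227; P(bacterial infection | fever, ¬influenza) ≈ 0.2137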